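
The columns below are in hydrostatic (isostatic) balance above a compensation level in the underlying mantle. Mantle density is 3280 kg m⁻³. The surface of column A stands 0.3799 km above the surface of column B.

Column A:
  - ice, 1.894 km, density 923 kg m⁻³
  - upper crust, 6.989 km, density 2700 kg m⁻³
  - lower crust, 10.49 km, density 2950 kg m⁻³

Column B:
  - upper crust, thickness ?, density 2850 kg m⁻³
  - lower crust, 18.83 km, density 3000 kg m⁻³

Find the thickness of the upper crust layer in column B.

12.7 km

Take the compensation level at the base of the deeper column (depth z_c below the surface of column A) and equate Σ ρ_i t_i down to z_c; mantle fills any gap and the z_c terms cancel.
Column A: 1.894×923 + 6.989×2700 + 10.49×2950 + (z_c − 19.373)×3280
Column B: 0.3799×0 + x×2850 + 18.83×3000 + (z_c − 0.3799 − 18.83 − x)×3280
The z_c×3280 term appears on both sides and cancels. Collect the known terms of each column as K = Σ(ρt)_known − 3280 × (depth of known layers): K_A = 51563.962 − 3280×19.373 = −11979.478; K_B = 56490 − 3280×(0.3799 + 18.83) = −6518.472.
Balance: K_A = K_B − x×(3280 − 2850), so x = (K_B − K_A)/(3280 − 2850) = 5461.01/430 = 12.7 km.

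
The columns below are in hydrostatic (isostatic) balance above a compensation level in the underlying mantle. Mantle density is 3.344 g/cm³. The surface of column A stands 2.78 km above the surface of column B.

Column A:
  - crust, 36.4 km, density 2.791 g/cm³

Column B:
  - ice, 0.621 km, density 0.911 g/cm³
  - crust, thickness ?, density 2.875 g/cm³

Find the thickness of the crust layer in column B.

Take the compensation level at the base of the deeper column (depth z_c below the surface of column A) and equate Σ ρ_i t_i down to z_c; mantle fills any gap and the z_c terms cancel.
Column A: 36.4×2.791 + (z_c − 36.4)×3.344
Column B: 2.78×0 + 0.621×0.911 + x×2.875 + (z_c − 2.78 − 0.621 − x)×3.344
The z_c×3.344 term appears on both sides and cancels. Collect the known terms of each column as K = Σ(ρt)_known − 3.344 × (depth of known layers): K_A = 101.5924 − 3.344×36.4 = −20.1292; K_B = 0.565731 − 3.344×(2.78 + 0.621) = −10.807213.
Balance: K_A = K_B − x×(3.344 − 2.875), so x = (K_B − K_A)/(3.344 − 2.875) = 9.32199/0.469 = 19.9 km.

19.9 km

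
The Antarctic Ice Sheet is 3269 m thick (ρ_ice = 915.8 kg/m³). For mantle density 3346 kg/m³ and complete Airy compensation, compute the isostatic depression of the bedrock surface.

Balancing pressure at the compensation depth: the ice load ρ_ice t is balanced by mantle displaced below, ρ_m s.
s = t ρ_ice / ρ_m = 3269 m × 915.8/3346 = 895 m.

895 m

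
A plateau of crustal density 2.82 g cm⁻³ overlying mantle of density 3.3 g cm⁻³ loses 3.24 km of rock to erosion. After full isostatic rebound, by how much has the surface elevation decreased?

0.471 km

Rebound u = e ρ_c/ρ_m = 3.24 km × 2.82/3.3 = 2.769 km.
Net surface drop = e − u = 3.24 km − 2.769 km = e (ρ_m − ρ_c)/ρ_m = 0.471 km.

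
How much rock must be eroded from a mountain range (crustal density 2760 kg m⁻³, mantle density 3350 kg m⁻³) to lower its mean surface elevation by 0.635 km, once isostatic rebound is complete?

3.61 km

Net drop Δ = e − u = e − e ρ_c/ρ_m = e (ρ_m − ρ_c)/ρ_m.
e = Δ ρ_m/(ρ_m − ρ_c) = 0.635 km × 3350/590 = 3.61 km.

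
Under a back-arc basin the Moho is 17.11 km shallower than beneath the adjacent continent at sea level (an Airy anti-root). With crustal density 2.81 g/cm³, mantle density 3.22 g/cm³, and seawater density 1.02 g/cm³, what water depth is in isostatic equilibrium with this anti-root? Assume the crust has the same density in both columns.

Replacing a thickness d of crust by seawater at the top must be balanced by replacing crust with mantle at the base: d (ρ_c − ρ_w) = a (ρ_m − ρ_c).
d = a (ρ_m − ρ_c)/(ρ_c − ρ_w) = 17.11 km × 0.41/1.79 = 3.92 km.

3.92 km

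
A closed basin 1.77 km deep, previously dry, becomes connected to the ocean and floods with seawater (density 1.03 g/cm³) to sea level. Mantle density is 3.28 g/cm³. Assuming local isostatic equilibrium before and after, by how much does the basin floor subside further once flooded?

After flooding the water column is d + s deep. Its weight must equal the weight of mantle displaced by the extra subsidence s: (d + s) ρ_w = s ρ_m.
s = d ρ_w / (ρ_m − ρ_w) = 1.77 km × 1.03/(3.28 − 1.03) = 0.81 km.

0.81 km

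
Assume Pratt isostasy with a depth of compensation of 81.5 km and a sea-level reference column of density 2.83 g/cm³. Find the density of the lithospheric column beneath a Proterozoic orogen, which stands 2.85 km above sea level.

Pratt balance: ρ_ref D = ρ (D + h).
ρ = ρ_ref D/(D + h) = 2.83 × 81.5 km/(81.5 km + 2.85 km) = 2.73 g/cm³.

2.73 g/cm³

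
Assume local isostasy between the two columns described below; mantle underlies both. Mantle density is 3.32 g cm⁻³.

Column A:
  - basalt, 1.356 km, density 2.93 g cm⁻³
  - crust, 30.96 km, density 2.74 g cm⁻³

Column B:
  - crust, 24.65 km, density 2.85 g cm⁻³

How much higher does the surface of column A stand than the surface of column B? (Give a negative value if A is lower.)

2.08 km

For any compensation level in the mantle, the mantle terms cancel and isostasy reduces to e = (Σt_A − Σt_B) − (Σ(ρt)_A − Σ(ρt)_B) / ρ_m.
Σt_A = 32.316 km; Σt_B = 24.65 km; Σ(ρt)_A = 88.80348; Σ(ρt)_B = 70.2525 (in km·g cm⁻³).
e = (32.316 − 24.65) − (88.80348 − 70.2525) / 3.32 = 2.08 km.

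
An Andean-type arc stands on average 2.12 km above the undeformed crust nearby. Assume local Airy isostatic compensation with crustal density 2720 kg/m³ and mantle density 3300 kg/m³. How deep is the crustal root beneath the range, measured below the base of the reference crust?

Balancing pressure at the compensation depth: the weight of the topography is balanced by the buoyancy of the root, ρ_c h = (ρ_m − ρ_c) r.
r = h · ρ_c / (ρ_m − ρ_c) = 2.12 km × 2720 / (3300 − 2720) = 9.94 km.

9.94 km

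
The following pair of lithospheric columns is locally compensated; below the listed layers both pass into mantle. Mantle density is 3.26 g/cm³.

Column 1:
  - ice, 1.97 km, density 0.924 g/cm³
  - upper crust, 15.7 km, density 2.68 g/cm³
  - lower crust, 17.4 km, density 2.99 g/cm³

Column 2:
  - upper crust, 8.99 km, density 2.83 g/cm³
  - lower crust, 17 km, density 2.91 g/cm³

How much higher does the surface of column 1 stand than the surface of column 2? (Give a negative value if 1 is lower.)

2.64 km

For any compensation level in the mantle, the mantle terms cancel and isostasy reduces to e = (Σt_1 − Σt_2) − (Σ(ρt)_1 − Σ(ρt)_2) / ρ_m.
Σt_1 = 35.07 km; Σt_2 = 25.99 km; Σ(ρt)_1 = 95.92228; Σ(ρt)_2 = 74.9117 (in km·g/cm³).
e = (35.07 − 25.99) − (95.92228 − 74.9117) / 3.26 = 2.64 km.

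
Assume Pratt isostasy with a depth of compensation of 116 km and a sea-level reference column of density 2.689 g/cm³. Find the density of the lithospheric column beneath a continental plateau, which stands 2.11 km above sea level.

2.64 g/cm³

Pratt balance: ρ_ref D = ρ (D + h).
ρ = ρ_ref D/(D + h) = 2.689 × 116 km/(116 km + 2.11 km) = 2.64 g/cm³.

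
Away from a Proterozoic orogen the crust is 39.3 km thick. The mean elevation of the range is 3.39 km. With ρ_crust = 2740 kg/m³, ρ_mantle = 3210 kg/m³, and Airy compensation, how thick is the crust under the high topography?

62.5 km

Root depth r = h ρ_c / (ρ_m − ρ_c) = 3.39 km × 2740 / 470 = 19.76 km.
Total thickness = T + h + r = 39.3 km + 3.39 km + 19.76 km = 62.5 km.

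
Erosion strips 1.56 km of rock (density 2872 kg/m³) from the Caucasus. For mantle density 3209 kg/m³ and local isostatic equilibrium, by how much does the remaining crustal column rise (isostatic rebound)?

1.4 km

Unloading: uplift u = e ρ_c/ρ_m = 1.56 km × 2872/3209 = 1.4 km.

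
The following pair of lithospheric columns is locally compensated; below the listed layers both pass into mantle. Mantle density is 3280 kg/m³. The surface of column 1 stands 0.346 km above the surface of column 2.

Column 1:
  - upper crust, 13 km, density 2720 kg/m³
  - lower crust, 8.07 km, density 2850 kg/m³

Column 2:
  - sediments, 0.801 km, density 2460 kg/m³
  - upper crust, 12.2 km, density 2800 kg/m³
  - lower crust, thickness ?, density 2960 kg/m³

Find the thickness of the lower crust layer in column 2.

Take the compensation level at the base of the deeper column (depth z_c below the surface of column 1) and equate Σ ρ_i t_i down to z_c; mantle fills any gap and the z_c terms cancel.
Column 1: 13×2720 + 8.07×2850 + (z_c − 21.07)×3280
Column 2: 0.346×0 + 0.801×2460 + 12.2×2800 + x×2960 + (z_c − 0.346 − 13.001 − x)×3280
The z_c×3280 term appears on both sides and cancels. Collect the known terms of each column as K = Σ(ρt)_known − 3280 × (depth of known layers): K_1 = 58359.5 − 3280×21.07 = −10750.1; K_2 = 36130.46 − 3280×(0.346 + 13.001) = −7647.7.
Balance: K_1 = K_2 − x×(3280 − 2960), so x = (K_2 − K_1)/(3280 − 2960) = 3102.4/320 = 9.7 km.

9.7 km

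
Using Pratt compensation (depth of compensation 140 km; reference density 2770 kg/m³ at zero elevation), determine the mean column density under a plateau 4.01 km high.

2690 kg/m³

Pratt balance: ρ_ref D = ρ (D + h).
ρ = ρ_ref D/(D + h) = 2770 × 140 km/(140 km + 4.01 km) = 2690 kg/m³.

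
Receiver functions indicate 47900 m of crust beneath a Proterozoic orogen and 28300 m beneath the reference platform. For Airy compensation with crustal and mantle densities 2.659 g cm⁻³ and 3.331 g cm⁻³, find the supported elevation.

Excess crust Δ = 47900 m − 28300 m = 19600 m, split between elevation h and root r with h + r = Δ.
Airy balance ρ_c h = (ρ_m − ρ_c) r gives r = h ρ_c/(ρ_m − ρ_c), so h (1 + ρ_c/(ρ_m − ρ_c)) = Δ, i.e. h = Δ (ρ_m − ρ_c)/ρ_m.
h = 19600 m × 0.672/3.331 = 3950 m.

3950 m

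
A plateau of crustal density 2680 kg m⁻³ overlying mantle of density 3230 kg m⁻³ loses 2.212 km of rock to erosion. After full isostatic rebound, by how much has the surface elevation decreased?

0.377 km

Rebound u = e ρ_c/ρ_m = 2.212 km × 2680/3230 = 1.835 km.
Net surface drop = e − u = 2.212 km − 1.835 km = e (ρ_m − ρ_c)/ρ_m = 0.377 km.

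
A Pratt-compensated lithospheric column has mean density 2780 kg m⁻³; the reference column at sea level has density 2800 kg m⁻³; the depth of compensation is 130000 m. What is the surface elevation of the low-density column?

ρ_ref D = ρ (D + h) → h = D (ρ_ref − ρ)/ρ.
h = 130000 m × (2800 − 2780)/2780 = 935 m.

935 m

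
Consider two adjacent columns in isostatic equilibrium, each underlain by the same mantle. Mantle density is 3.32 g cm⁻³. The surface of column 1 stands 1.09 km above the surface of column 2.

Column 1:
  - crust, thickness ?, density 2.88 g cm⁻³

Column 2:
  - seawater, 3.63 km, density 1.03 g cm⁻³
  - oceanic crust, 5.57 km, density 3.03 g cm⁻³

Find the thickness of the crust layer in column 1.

Take the compensation level at the base of the deeper column (depth z_c below the surface of column 1) and equate Σ ρ_i t_i down to z_c; mantle fills any gap and the z_c terms cancel.
Column 1: x×2.88 + (z_c − 0 − x)×3.32
Column 2: 1.09×0 + 3.63×1.03 + 5.57×3.03 + (z_c − 1.09 − 9.2)×3.32
The z_c×3.32 term appears on both sides and cancels. Collect the known terms of each column as K = Σ(ρt)_known − 3.32 × (depth of known layers): K_1 = 0 − 3.32×0 = 0; K_2 = 20.616 − 3.32×(1.09 + 9.2) = −13.5468.
Balance: K_1 − x×(3.32 − 2.88) = K_2, so x = (K_1 − K_2)/(3.32 − 2.88) = 13.5468/0.44 = 30.8 km.

30.8 km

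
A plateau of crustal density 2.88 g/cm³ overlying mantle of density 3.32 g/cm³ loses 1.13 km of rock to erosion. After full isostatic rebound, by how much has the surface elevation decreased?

Rebound u = e ρ_c/ρ_m = 1.13 km × 2.88/3.32 = 0.9802 km.
Net surface drop = e − u = 1.13 km − 0.9802 km = e (ρ_m − ρ_c)/ρ_m = 0.15 km.

0.15 km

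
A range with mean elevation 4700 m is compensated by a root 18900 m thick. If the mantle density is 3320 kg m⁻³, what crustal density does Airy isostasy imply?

ρ_c h = (ρ_m − ρ_c) r → ρ_c (h + r) = ρ_m r → ρ_c = ρ_m r / (h + r).
ρ_c = 3320 × 18900 m / (4700 m + 18900 m) = 2660 kg m⁻³.

2660 kg m⁻³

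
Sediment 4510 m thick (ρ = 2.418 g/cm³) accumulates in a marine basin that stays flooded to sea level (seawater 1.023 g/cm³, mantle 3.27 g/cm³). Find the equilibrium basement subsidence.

2800 m

Submarine loading: the sediment displaces seawater, and the subsidence is in turn flooded, so s (ρ_m − ρ_w) = t (ρ_sed − ρ_w).
s = 4510 m × (2.418 − 1.023) / (3.27 − 1.023) = 2800 m.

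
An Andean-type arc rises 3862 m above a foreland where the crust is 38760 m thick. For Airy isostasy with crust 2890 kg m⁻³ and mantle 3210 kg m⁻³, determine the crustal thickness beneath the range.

Root depth r = h ρ_c / (ρ_m − ρ_c) = 3862 m × 2890 / 320 = 34880 m.
Total thickness = T + h + r = 38760 m + 3862 m + 34880 m = 77500 m.

77500 m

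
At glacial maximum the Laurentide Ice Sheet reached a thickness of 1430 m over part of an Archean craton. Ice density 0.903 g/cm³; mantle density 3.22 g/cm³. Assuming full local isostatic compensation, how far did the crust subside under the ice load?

401 m

For local isostatic compensation: the ice load ρ_ice t is balanced by mantle displaced below, ρ_m s.
s = t ρ_ice / ρ_m = 1430 m × 0.903/3.22 = 401 m.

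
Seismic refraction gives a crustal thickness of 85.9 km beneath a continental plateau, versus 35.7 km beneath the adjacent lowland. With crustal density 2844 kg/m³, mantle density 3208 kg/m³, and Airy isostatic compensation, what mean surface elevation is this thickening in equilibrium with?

5.7 km

Excess crust Δ = 85.9 km − 35.7 km = 50.2 km, split between elevation h and root r with h + r = Δ.
Airy balance ρ_c h = (ρ_m − ρ_c) r gives r = h ρ_c/(ρ_m − ρ_c), so h (1 + ρ_c/(ρ_m − ρ_c)) = Δ, i.e. h = Δ (ρ_m − ρ_c)/ρ_m.
h = 50.2 km × 364/3208 = 5.7 km.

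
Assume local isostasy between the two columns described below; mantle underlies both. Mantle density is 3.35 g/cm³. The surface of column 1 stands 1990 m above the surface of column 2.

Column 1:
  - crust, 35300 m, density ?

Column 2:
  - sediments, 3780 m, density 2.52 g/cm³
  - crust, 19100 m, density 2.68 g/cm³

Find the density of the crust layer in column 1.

Take the compensation level at the base of the deeper column (depth z_c below the surface of column 1) and equate Σ ρ_i t_i down to z_c; mantle fills any gap and the z_c terms cancel.
Column 1: 35300×ρ + (z_c − 35300)×3.35
Column 2: 1990×0 + 3780×2.52 + 19100×2.68 + (z_c − 1990 − 22880)×3.35
The z_c×3.35 term appears on both sides and cancels. Collect the known terms of each column as K = Σ(ρt)_known − 3.35 × (depth of known layers): K_1 = 0 − 3.35×35300 = −118255; K_2 = 60713.6 − 3.35×(1990 + 22880) = −22600.9.
Balance: K_1 + 35300×ρ = K_2, so ρ = (K_2 − K_1)/35300 = 95654.1/35300 = 2.71 g/cm³.

2.71 g/cm³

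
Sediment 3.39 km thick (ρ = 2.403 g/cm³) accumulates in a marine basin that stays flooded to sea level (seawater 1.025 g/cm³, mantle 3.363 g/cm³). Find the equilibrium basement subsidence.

Submarine loading: the sediment displaces seawater, and the subsidence is in turn flooded, so s (ρ_m − ρ_w) = t (ρ_sed − ρ_w).
s = 3.39 km × (2.403 − 1.025) / (3.363 − 1.025) = 2 km.

2 km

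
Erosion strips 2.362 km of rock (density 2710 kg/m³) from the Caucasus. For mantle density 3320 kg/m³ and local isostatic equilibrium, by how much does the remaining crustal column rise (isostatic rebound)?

Unloading: uplift u = e ρ_c/ρ_m = 2.362 km × 2710/3320 = 1.93 km.

1.93 km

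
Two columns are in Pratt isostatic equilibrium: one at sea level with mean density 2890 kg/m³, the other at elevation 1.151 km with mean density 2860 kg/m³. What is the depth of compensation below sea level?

ρ_ref D = ρ (D + h) → D (ρ_ref − ρ) = ρ h.
D = ρ h/(ρ_ref − ρ) = 2860 × 1.151 km/(2890 − 2860) = 110 km.

110 km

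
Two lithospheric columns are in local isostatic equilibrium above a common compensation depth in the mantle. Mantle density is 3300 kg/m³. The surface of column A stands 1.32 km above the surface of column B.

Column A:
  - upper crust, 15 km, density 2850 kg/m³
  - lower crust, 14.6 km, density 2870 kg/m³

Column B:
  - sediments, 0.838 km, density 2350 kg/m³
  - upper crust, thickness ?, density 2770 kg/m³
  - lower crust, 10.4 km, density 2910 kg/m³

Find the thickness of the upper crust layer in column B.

7.21 km

Take the compensation level at the base of the deeper column (depth z_c below the surface of column A) and equate Σ ρ_i t_i down to z_c; mantle fills any gap and the z_c terms cancel.
Column A: 15×2850 + 14.6×2870 + (z_c − 29.6)×3300
Column B: 1.32×0 + 0.838×2350 + x×2770 + 10.4×2910 + (z_c − 1.32 − 11.238 − x)×3300
The z_c×3300 term appears on both sides and cancels. Collect the known terms of each column as K = Σ(ρt)_known − 3300 × (depth of known layers): K_A = 84652 − 3300×29.6 = −13028; K_B = 32233.3 − 3300×(1.32 + 11.238) = −9208.1.
Balance: K_A = K_B − x×(3300 − 2770), so x = (K_B − K_A)/(3300 − 2770) = 3819.9/530 = 7.21 km.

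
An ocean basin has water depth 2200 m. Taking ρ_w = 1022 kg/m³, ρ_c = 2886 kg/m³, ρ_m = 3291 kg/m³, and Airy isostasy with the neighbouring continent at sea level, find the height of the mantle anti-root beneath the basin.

Isostatic balance requires: replacing crust with seawater at the top is compensated by replacing crust with mantle at the base: d (ρ_c − ρ_w) = a (ρ_m − ρ_c).
a = d (ρ_c − ρ_w)/(ρ_m − ρ_c) = 2200 m × 1864/405 = 10100 m.

10100 m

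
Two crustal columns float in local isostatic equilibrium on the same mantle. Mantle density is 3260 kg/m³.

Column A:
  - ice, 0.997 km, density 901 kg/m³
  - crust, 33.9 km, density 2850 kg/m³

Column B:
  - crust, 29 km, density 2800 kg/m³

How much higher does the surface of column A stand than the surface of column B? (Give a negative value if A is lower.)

0.893 km

For any compensation level in the mantle, the mantle terms cancel and isostasy reduces to e = (Σt_A − Σt_B) − (Σ(ρt)_A − Σ(ρt)_B) / ρ_m.
Σt_A = 34.897 km; Σt_B = 29 km; Σ(ρt)_A = 97513.297; Σ(ρt)_B = 81200 (in km·kg/m³).
e = (34.897 − 29) − (97513.297 − 81200) / 3260 = 0.893 km.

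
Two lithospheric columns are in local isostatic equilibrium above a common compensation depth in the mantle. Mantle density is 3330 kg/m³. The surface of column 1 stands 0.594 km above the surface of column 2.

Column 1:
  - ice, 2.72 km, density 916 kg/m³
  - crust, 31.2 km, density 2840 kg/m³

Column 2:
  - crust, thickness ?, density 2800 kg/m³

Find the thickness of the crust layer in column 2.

Take the compensation level at the base of the deeper column (depth z_c below the surface of column 1) and equate Σ ρ_i t_i down to z_c; mantle fills any gap and the z_c terms cancel.
Column 1: 2.72×916 + 31.2×2840 + (z_c − 33.92)×3330
Column 2: 0.594×0 + x×2800 + (z_c − 0.594 − 0 − x)×3330
The z_c×3330 term appears on both sides and cancels. Collect the known terms of each column as K = Σ(ρt)_known − 3330 × (depth of known layers): K_1 = 91099.52 − 3330×33.92 = −21854.08; K_2 = 0 − 3330×(0.594 + 0) = −1978.02.
Balance: K_1 = K_2 − x×(3330 − 2800), so x = (K_2 − K_1)/(3330 − 2800) = 19876.1/530 = 37.5 km.

37.5 km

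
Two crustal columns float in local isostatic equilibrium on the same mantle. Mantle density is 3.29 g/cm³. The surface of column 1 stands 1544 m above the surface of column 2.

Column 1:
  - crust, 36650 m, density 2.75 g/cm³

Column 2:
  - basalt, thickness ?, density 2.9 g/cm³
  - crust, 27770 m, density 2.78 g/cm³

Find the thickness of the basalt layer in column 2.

Take the compensation level at the base of the deeper column (depth z_c below the surface of column 1) and equate Σ ρ_i t_i down to z_c; mantle fills any gap and the z_c terms cancel.
Column 1: 36650×2.75 + (z_c − 36650)×3.29
Column 2: 1544×0 + x×2.9 + 27770×2.78 + (z_c − 1544 − 27770 − x)×3.29
The z_c×3.29 term appears on both sides and cancels. Collect the known terms of each column as K = Σ(ρt)_known − 3.29 × (depth of known layers): K_1 = 100787.5 − 3.29×36650 = −19791; K_2 = 77200.6 − 3.29×(1544 + 27770) = −19242.46.
Balance: K_1 = K_2 − x×(3.29 − 2.9), so x = (K_2 − K_1)/(3.29 − 2.9) = 548.54/0.39 = 1410 m.

1410 m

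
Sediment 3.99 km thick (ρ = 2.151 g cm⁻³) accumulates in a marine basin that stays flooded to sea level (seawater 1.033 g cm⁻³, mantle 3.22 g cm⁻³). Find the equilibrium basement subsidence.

Submarine loading: the sediment displaces seawater, and the subsidence is in turn flooded, so s (ρ_m − ρ_w) = t (ρ_sed − ρ_w).
s = 3.99 km × (2.151 − 1.033) / (3.22 − 1.033) = 2.04 km.

2.04 km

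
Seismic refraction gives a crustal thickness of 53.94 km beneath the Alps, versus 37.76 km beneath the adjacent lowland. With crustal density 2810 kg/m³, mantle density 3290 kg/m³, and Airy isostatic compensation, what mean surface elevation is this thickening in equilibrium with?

2.36 km

Excess crust Δ = 53.94 km − 37.76 km = 16.18 km, split between elevation h and root r with h + r = Δ.
Airy balance ρ_c h = (ρ_m − ρ_c) r gives r = h ρ_c/(ρ_m − ρ_c), so h (1 + ρ_c/(ρ_m − ρ_c)) = Δ, i.e. h = Δ (ρ_m − ρ_c)/ρ_m.
h = 16.18 km × 480/3290 = 2.36 km.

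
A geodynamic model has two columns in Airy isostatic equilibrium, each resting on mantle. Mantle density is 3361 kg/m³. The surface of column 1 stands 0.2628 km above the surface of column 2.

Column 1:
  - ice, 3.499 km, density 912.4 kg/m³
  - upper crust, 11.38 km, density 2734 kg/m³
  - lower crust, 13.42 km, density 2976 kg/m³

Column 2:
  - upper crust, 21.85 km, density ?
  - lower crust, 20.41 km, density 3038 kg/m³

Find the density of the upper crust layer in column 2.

Take the compensation level at the base of the deeper column (depth z_c below the surface of column 1) and equate Σ ρ_i t_i down to z_c; mantle fills any gap and the z_c terms cancel.
Column 1: 3.499×912.4 + 11.38×2734 + 13.42×2976 + (z_c − 28.299)×3361
Column 2: 0.2628×0 + 21.85×ρ + 20.41×3038 + (z_c − 0.2628 − 42.26)×3361
The z_c×3361 term appears on both sides and cancels. Collect the known terms of each column as K = Σ(ρt)_known − 3361 × (depth of known layers): K_1 = 74243.3276 − 3361×28.299 = −20869.6114; K_2 = 62005.58 − 3361×(0.2628 + 42.26) = −80913.5508.
Balance: K_1 = K_2 + 21.85×ρ, so ρ = (K_1 − K_2)/21.85 = 60043.9/21.85 = 2750 kg/m³.

2750 kg/m³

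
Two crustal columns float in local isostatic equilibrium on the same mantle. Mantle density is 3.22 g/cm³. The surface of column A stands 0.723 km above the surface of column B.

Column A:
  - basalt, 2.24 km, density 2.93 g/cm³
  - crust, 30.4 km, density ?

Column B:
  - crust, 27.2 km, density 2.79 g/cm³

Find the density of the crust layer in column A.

2.78 g/cm³

Take the compensation level at the base of the deeper column (depth z_c below the surface of column A) and equate Σ ρ_i t_i down to z_c; mantle fills any gap and the z_c terms cancel.
Column A: 2.24×2.93 + 30.4×ρ + (z_c − 32.64)×3.22
Column B: 0.723×0 + 27.2×2.79 + (z_c − 0.723 − 27.2)×3.22
The z_c×3.22 term appears on both sides and cancels. Collect the known terms of each column as K = Σ(ρt)_known − 3.22 × (depth of known layers): K_A = 6.5632 − 3.22×32.64 = −98.5376; K_B = 75.888 − 3.22×(0.723 + 27.2) = −14.02406.
Balance: K_A + 30.4×ρ = K_B, so ρ = (K_B − K_A)/30.4 = 84.5135/30.4 = 2.78 g/cm³.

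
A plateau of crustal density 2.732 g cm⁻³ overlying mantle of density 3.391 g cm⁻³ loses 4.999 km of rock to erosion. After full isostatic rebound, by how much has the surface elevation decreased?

0.971 km

Rebound u = e ρ_c/ρ_m = 4.999 km × 2.732/3.391 = 4.028 km.
Net surface drop = e − u = 4.999 km − 4.028 km = e (ρ_m − ρ_c)/ρ_m = 0.971 km.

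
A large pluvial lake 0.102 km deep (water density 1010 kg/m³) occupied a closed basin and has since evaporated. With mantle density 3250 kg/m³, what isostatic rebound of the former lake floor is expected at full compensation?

0.0317 km

u = d ρ_w/ρ_m = 0.102 km × 1010/3250 = 0.0317 km.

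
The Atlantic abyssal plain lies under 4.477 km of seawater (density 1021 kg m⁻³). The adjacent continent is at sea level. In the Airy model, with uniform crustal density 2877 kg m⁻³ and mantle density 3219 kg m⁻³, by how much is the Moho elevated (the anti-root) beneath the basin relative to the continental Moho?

Equating mass per unit area of the two columns: replacing crust with seawater at the top is compensated by replacing crust with mantle at the base: d (ρ_c − ρ_w) = a (ρ_m − ρ_c).
a = d (ρ_c − ρ_w)/(ρ_m − ρ_c) = 4.477 km × 1856/342 = 24.3 km.

24.3 km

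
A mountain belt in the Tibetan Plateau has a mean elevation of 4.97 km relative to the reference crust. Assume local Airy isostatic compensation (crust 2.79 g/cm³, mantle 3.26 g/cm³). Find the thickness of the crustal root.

Balancing pressure at the compensation depth: the weight of the topography is balanced by the buoyancy of the root, ρ_c h = (ρ_m − ρ_c) r.
r = h · ρ_c / (ρ_m − ρ_c) = 4.97 km × 2.79 / (3.26 − 2.79) = 29.5 km.

29.5 km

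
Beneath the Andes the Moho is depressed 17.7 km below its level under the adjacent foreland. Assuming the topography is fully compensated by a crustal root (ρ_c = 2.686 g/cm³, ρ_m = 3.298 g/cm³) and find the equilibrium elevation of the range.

4.03 km

In Airy isostatic equilibrium: ρ_c h = (ρ_m − ρ_c) r.
h = r (ρ_m − ρ_c) / ρ_c = 17.7 km × (3.298 − 2.686) / 2.686 = 4.03 km.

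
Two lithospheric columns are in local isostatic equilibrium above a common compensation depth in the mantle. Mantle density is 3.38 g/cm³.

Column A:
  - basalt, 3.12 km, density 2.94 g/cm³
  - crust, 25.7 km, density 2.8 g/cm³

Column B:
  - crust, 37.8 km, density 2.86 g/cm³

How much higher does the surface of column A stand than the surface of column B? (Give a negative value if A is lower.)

For any compensation level in the mantle, the mantle terms cancel and isostasy reduces to e = (Σt_A − Σt_B) − (Σ(ρt)_A − Σ(ρt)_B) / ρ_m.
Σt_A = 28.82 km; Σt_B = 37.8 km; Σ(ρt)_A = 81.1328; Σ(ρt)_B = 108.108 (in km·g/cm³).
e = (28.82 − 37.8) − (81.1328 − 108.108) / 3.38 = −0.999 km.

−0.999 km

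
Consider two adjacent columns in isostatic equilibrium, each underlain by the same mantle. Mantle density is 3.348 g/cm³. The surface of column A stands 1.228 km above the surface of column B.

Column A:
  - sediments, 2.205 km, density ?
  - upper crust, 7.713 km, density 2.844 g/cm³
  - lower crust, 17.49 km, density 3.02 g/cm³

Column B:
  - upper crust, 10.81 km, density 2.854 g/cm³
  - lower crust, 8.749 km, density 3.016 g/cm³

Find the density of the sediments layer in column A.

2.11 g/cm³

Take the compensation level at the base of the deeper column (depth z_c below the surface of column A) and equate Σ ρ_i t_i down to z_c; mantle fills any gap and the z_c terms cancel.
Column A: 2.205×ρ + 7.713×2.844 + 17.49×3.02 + (z_c − 27.408)×3.348
Column B: 1.228×0 + 10.81×2.854 + 8.749×3.016 + (z_c − 1.228 − 19.559)×3.348
The z_c×3.348 term appears on both sides and cancels. Collect the known terms of each column as K = Σ(ρt)_known − 3.348 × (depth of known layers): K_A = 74.755572 − 3.348×27.408 = −17.006412; K_B = 57.238724 − 3.348×(1.228 + 19.559) = −12.356152.
Balance: K_A + 2.205×ρ = K_B, so ρ = (K_B − K_A)/2.205 = 4.65026/2.205 = 2.11 g/cm³.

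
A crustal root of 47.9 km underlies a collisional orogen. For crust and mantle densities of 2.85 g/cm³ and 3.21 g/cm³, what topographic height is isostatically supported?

Balancing pressure at the compensation depth: ρ_c h = (ρ_m − ρ_c) r.
h = r (ρ_m − ρ_c) / ρ_c = 47.9 km × (3.21 − 2.85) / 2.85 = 6.05 km.

6.05 km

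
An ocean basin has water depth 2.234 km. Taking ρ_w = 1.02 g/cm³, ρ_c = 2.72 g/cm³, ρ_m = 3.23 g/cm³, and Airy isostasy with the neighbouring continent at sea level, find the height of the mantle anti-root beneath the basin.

7.45 km

In Airy isostatic equilibrium: replacing crust with seawater at the top is compensated by replacing crust with mantle at the base: d (ρ_c − ρ_w) = a (ρ_m − ρ_c).
a = d (ρ_c − ρ_w)/(ρ_m − ρ_c) = 2.234 km × 1.7/0.51 = 7.45 km.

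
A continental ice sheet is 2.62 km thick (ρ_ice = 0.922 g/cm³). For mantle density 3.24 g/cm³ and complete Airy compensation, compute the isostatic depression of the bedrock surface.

Isostatic balance requires: the ice load ρ_ice t is balanced by mantle displaced below, ρ_m s.
s = t ρ_ice / ρ_m = 2.62 km × 0.922/3.24 = 0.746 km.

0.746 km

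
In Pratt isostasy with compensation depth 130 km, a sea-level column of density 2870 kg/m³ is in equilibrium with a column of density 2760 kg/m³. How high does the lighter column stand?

5.18 km

ρ_ref D = ρ (D + h) → h = D (ρ_ref − ρ)/ρ.
h = 130 km × (2870 − 2760)/2760 = 5.18 km.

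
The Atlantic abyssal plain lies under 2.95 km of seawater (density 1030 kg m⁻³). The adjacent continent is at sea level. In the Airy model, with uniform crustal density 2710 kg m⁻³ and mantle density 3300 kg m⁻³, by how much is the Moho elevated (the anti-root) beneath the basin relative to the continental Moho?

Equating mass per unit area of the two columns: replacing crust with seawater at the top is compensated by replacing crust with mantle at the base: d (ρ_c − ρ_w) = a (ρ_m − ρ_c).
a = d (ρ_c − ρ_w)/(ρ_m − ρ_c) = 2.95 km × 1680/590 = 8.4 km.

8.4 km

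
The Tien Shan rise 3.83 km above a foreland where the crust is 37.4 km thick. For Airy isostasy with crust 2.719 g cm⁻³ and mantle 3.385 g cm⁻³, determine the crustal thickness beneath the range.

Root depth r = h ρ_c / (ρ_m − ρ_c) = 3.83 km × 2.719 / 0.666 = 15.64 km.
Total thickness = T + h + r = 37.4 km + 3.83 km + 15.64 km = 56.9 km.

56.9 km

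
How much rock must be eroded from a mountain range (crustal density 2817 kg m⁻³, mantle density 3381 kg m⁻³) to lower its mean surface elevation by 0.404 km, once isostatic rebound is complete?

2.42 km

Net drop Δ = e − u = e − e ρ_c/ρ_m = e (ρ_m − ρ_c)/ρ_m.
e = Δ ρ_m/(ρ_m − ρ_c) = 0.404 km × 3381/564 = 2.42 km.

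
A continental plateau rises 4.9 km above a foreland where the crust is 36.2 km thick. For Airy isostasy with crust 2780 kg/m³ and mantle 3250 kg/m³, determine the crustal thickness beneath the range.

70.1 km

Root depth r = h ρ_c / (ρ_m − ρ_c) = 4.9 km × 2780 / 470 = 28.98 km.
Total thickness = T + h + r = 36.2 km + 4.9 km + 28.98 km = 70.1 km.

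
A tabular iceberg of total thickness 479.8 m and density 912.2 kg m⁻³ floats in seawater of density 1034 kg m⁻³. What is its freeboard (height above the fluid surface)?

56.5 m

Floating equilibrium: submerged depth d = t ρ_obj/ρ_fluid = 479.8 m × 912.2/1034 = 423.3 m.
Freeboard = t − d = 479.8 m − 423.3 m = 56.5 m.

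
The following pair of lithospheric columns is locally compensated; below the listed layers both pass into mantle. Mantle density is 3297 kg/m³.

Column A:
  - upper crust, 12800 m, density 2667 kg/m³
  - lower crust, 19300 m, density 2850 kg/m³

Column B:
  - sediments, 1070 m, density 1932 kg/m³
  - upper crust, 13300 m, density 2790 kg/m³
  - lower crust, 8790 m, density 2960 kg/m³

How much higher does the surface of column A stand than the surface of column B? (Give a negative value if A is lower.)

For any compensation level in the mantle, the mantle terms cancel and isostasy reduces to e = (Σt_A − Σt_B) − (Σ(ρt)_A − Σ(ρt)_B) / ρ_m.
Σt_A = 32100 m; Σt_B = 23160 m; Σ(ρt)_A = 89142600; Σ(ρt)_B = 65192640 (in m·kg/m³).
e = (32100 − 23160) − (89142600 − 65192640) / 3297 = 1680 m.

1680 m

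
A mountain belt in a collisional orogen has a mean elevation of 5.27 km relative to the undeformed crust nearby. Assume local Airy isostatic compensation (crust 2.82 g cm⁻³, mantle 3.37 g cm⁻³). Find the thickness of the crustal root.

27 km

Balancing pressure at the compensation depth: the weight of the topography is balanced by the buoyancy of the root, ρ_c h = (ρ_m − ρ_c) r.
r = h · ρ_c / (ρ_m − ρ_c) = 5.27 km × 2.82 / (3.37 − 2.82) = 27 km.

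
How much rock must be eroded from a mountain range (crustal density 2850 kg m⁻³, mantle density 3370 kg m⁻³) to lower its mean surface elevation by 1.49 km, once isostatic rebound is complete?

9.66 km

Net drop Δ = e − u = e − e ρ_c/ρ_m = e (ρ_m − ρ_c)/ρ_m.
e = Δ ρ_m/(ρ_m − ρ_c) = 1.49 km × 3370/520 = 9.66 km.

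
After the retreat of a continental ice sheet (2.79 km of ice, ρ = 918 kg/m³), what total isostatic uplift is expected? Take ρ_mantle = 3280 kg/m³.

Removing the load lets mantle flow back in; uplift u satisfies ρ_ice t = ρ_m u.
u = t ρ_ice/ρ_m = 2.79 km × 918/3280 = 0.781 km.

0.781 km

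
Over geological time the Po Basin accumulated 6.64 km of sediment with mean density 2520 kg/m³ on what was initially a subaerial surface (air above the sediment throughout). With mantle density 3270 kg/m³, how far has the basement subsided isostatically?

Subaerial load: s = t ρ_sed / ρ_m = 6.64 km × 2520/3270 = 5.12 km.

5.12 km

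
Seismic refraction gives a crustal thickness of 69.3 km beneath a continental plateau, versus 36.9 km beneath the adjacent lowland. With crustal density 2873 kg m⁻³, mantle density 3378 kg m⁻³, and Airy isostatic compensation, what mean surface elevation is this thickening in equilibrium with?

4.84 km

Excess crust Δ = 69.3 km − 36.9 km = 32.4 km, split between elevation h and root r with h + r = Δ.
Airy balance ρ_c h = (ρ_m − ρ_c) r gives r = h ρ_c/(ρ_m − ρ_c), so h (1 + ρ_c/(ρ_m − ρ_c)) = Δ, i.e. h = Δ (ρ_m − ρ_c)/ρ_m.
h = 32.4 km × 505/3378 = 4.84 km.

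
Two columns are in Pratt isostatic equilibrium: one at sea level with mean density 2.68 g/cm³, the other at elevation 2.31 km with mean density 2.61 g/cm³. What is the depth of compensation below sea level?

86.1 km

ρ_ref D = ρ (D + h) → D (ρ_ref − ρ) = ρ h.
D = ρ h/(ρ_ref − ρ) = 2.61 × 2.31 km/(2.68 − 2.61) = 86.1 km.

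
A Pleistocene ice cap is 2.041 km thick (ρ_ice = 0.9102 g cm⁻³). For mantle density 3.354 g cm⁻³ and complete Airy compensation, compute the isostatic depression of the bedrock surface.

0.554 km

Balancing pressure at the compensation depth: the ice load ρ_ice t is balanced by mantle displaced below, ρ_m s.
s = t ρ_ice / ρ_m = 2.041 km × 0.9102/3.354 = 0.554 km.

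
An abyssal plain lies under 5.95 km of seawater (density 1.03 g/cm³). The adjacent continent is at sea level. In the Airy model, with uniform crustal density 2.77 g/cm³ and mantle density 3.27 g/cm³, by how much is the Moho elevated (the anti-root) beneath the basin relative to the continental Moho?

For local isostatic compensation: replacing crust with seawater at the top is compensated by replacing crust with mantle at the base: d (ρ_c − ρ_w) = a (ρ_m − ρ_c).
a = d (ρ_c − ρ_w)/(ρ_m − ρ_c) = 5.95 km × 1.74/0.5 = 20.7 km.

20.7 km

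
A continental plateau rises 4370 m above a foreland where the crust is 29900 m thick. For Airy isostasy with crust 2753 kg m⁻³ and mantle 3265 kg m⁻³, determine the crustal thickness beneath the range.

Root depth r = h ρ_c / (ρ_m − ρ_c) = 4370 m × 2753 / 512 = 23500 m.
Total thickness = T + h + r = 29900 m + 4370 m + 23500 m = 57800 m.

57800 m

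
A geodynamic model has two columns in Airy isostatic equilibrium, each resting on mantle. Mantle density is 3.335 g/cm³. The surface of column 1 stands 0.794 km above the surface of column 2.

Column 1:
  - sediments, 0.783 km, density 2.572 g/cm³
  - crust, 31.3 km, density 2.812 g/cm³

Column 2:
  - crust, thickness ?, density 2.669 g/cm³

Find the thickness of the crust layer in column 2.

Take the compensation level at the base of the deeper column (depth z_c below the surface of column 1) and equate Σ ρ_i t_i down to z_c; mantle fills any gap and the z_c terms cancel.
Column 1: 0.783×2.572 + 31.3×2.812 + (z_c − 32.083)×3.335
Column 2: 0.794×0 + x×2.669 + (z_c − 0.794 − 0 − x)×3.335
The z_c×3.335 term appears on both sides and cancels. Collect the known terms of each column as K = Σ(ρt)_known − 3.335 × (depth of known layers): K_1 = 90.029476 − 3.335×32.083 = −16.967329; K_2 = 0 − 3.335×(0.794 + 0) = −2.64799.
Balance: K_1 = K_2 − x×(3.335 − 2.669), so x = (K_2 − K_1)/(3.335 − 2.669) = 14.3193/0.666 = 21.5 km.

21.5 km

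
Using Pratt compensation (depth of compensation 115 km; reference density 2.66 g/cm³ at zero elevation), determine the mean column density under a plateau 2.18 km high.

2.61 g/cm³

Pratt balance: ρ_ref D = ρ (D + h).
ρ = ρ_ref D/(D + h) = 2.66 × 115 km/(115 km + 2.18 km) = 2.61 g/cm³.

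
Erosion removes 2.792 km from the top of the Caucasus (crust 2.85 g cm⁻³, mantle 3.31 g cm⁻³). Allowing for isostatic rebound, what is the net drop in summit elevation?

0.388 km

Rebound u = e ρ_c/ρ_m = 2.792 km × 2.85/3.31 = 2.404 km.
Net surface drop = e − u = 2.792 km − 2.404 km = e (ρ_m − ρ_c)/ρ_m = 0.388 km.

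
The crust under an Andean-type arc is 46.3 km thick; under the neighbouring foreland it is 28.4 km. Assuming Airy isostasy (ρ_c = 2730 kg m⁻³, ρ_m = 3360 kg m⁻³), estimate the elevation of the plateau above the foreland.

3.36 km

Excess crust Δ = 46.3 km − 28.4 km = 17.9 km, split between elevation h and root r with h + r = Δ.
Airy balance ρ_c h = (ρ_m − ρ_c) r gives r = h ρ_c/(ρ_m − ρ_c), so h (1 + ρ_c/(ρ_m − ρ_c)) = Δ, i.e. h = Δ (ρ_m − ρ_c)/ρ_m.
h = 17.9 km × 630/3360 = 3.36 km.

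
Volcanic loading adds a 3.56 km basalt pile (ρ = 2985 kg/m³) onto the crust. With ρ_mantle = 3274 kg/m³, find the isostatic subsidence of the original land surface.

3.25 km

Subaerial loading: s = t ρ_load / ρ_m.
s = 3.56 km × 2985/3274 = 3.25 km.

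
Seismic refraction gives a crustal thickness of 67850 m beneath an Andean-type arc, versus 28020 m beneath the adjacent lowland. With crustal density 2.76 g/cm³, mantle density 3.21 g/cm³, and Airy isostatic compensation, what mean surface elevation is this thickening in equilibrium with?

5580 m

Excess crust Δ = 67850 m − 28020 m = 39830 m, split between elevation h and root r with h + r = Δ.
Airy balance ρ_c h = (ρ_m − ρ_c) r gives r = h ρ_c/(ρ_m − ρ_c), so h (1 + ρ_c/(ρ_m − ρ_c)) = Δ, i.e. h = Δ (ρ_m − ρ_c)/ρ_m.
h = 39830 m × 0.45/3.21 = 5580 m.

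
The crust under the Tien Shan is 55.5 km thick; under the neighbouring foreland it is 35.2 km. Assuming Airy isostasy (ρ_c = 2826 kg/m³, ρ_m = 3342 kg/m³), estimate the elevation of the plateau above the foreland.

Excess crust Δ = 55.5 km − 35.2 km = 20.3 km, split between elevation h and root r with h + r = Δ.
Airy balance ρ_c h = (ρ_m − ρ_c) r gives r = h ρ_c/(ρ_m − ρ_c), so h (1 + ρ_c/(ρ_m − ρ_c)) = Δ, i.e. h = Δ (ρ_m − ρ_c)/ρ_m.
h = 20.3 km × 516/3342 = 3.13 km.

3.13 km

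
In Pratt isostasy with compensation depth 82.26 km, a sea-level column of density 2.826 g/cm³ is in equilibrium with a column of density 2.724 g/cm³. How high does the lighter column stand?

3.08 km

ρ_ref D = ρ (D + h) → h = D (ρ_ref − ρ)/ρ.
h = 82.26 km × (2.826 − 2.724)/2.724 = 3.08 km.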